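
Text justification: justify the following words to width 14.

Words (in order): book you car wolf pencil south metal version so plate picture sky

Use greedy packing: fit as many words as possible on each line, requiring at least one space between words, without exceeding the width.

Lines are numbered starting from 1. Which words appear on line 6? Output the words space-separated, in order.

Line 1: ['book', 'you', 'car'] (min_width=12, slack=2)
Line 2: ['wolf', 'pencil'] (min_width=11, slack=3)
Line 3: ['south', 'metal'] (min_width=11, slack=3)
Line 4: ['version', 'so'] (min_width=10, slack=4)
Line 5: ['plate', 'picture'] (min_width=13, slack=1)
Line 6: ['sky'] (min_width=3, slack=11)

Answer: sky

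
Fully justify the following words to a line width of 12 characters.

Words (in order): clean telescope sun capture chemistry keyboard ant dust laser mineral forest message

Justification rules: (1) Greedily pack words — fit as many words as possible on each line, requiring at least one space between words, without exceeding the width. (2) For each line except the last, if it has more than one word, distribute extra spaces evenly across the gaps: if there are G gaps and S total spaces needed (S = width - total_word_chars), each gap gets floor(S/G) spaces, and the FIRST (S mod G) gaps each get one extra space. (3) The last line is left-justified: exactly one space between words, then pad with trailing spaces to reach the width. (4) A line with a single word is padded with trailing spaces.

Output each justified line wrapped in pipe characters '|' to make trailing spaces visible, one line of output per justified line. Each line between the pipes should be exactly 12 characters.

Answer: |clean       |
|telescope   |
|sun  capture|
|chemistry   |
|keyboard ant|
|dust   laser|
|mineral     |
|forest      |
|message     |

Derivation:
Line 1: ['clean'] (min_width=5, slack=7)
Line 2: ['telescope'] (min_width=9, slack=3)
Line 3: ['sun', 'capture'] (min_width=11, slack=1)
Line 4: ['chemistry'] (min_width=9, slack=3)
Line 5: ['keyboard', 'ant'] (min_width=12, slack=0)
Line 6: ['dust', 'laser'] (min_width=10, slack=2)
Line 7: ['mineral'] (min_width=7, slack=5)
Line 8: ['forest'] (min_width=6, slack=6)
Line 9: ['message'] (min_width=7, slack=5)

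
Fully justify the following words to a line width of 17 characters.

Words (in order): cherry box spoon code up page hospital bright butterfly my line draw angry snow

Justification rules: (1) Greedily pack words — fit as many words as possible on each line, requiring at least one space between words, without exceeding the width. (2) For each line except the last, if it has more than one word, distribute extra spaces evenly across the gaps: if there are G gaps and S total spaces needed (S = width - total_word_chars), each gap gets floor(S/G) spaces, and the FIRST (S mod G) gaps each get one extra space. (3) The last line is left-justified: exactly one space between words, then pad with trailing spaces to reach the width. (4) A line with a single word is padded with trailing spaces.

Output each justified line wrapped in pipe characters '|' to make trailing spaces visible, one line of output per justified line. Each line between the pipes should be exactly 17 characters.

Answer: |cherry  box spoon|
|code    up   page|
|hospital   bright|
|butterfly my line|
|draw angry snow  |

Derivation:
Line 1: ['cherry', 'box', 'spoon'] (min_width=16, slack=1)
Line 2: ['code', 'up', 'page'] (min_width=12, slack=5)
Line 3: ['hospital', 'bright'] (min_width=15, slack=2)
Line 4: ['butterfly', 'my', 'line'] (min_width=17, slack=0)
Line 5: ['draw', 'angry', 'snow'] (min_width=15, slack=2)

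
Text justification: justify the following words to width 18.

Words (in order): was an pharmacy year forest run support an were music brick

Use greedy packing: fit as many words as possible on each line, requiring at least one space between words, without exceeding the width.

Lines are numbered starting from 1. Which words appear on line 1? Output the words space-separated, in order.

Line 1: ['was', 'an', 'pharmacy'] (min_width=15, slack=3)
Line 2: ['year', 'forest', 'run'] (min_width=15, slack=3)
Line 3: ['support', 'an', 'were'] (min_width=15, slack=3)
Line 4: ['music', 'brick'] (min_width=11, slack=7)

Answer: was an pharmacy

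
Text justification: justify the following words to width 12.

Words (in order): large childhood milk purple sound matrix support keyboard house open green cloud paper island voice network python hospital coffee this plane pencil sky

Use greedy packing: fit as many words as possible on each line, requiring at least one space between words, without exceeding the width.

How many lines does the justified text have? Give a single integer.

Answer: 16

Derivation:
Line 1: ['large'] (min_width=5, slack=7)
Line 2: ['childhood'] (min_width=9, slack=3)
Line 3: ['milk', 'purple'] (min_width=11, slack=1)
Line 4: ['sound', 'matrix'] (min_width=12, slack=0)
Line 5: ['support'] (min_width=7, slack=5)
Line 6: ['keyboard'] (min_width=8, slack=4)
Line 7: ['house', 'open'] (min_width=10, slack=2)
Line 8: ['green', 'cloud'] (min_width=11, slack=1)
Line 9: ['paper', 'island'] (min_width=12, slack=0)
Line 10: ['voice'] (min_width=5, slack=7)
Line 11: ['network'] (min_width=7, slack=5)
Line 12: ['python'] (min_width=6, slack=6)
Line 13: ['hospital'] (min_width=8, slack=4)
Line 14: ['coffee', 'this'] (min_width=11, slack=1)
Line 15: ['plane', 'pencil'] (min_width=12, slack=0)
Line 16: ['sky'] (min_width=3, slack=9)
Total lines: 16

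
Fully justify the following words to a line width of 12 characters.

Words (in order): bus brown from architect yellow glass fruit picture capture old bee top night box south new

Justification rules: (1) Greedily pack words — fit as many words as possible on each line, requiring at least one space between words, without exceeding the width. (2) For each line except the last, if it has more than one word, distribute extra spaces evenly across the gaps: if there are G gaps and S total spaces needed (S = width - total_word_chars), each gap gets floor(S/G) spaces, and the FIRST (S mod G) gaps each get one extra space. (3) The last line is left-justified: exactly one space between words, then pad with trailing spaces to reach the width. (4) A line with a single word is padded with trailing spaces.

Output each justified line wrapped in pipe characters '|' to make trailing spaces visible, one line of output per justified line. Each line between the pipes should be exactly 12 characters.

Line 1: ['bus', 'brown'] (min_width=9, slack=3)
Line 2: ['from'] (min_width=4, slack=8)
Line 3: ['architect'] (min_width=9, slack=3)
Line 4: ['yellow', 'glass'] (min_width=12, slack=0)
Line 5: ['fruit'] (min_width=5, slack=7)
Line 6: ['picture'] (min_width=7, slack=5)
Line 7: ['capture', 'old'] (min_width=11, slack=1)
Line 8: ['bee', 'top'] (min_width=7, slack=5)
Line 9: ['night', 'box'] (min_width=9, slack=3)
Line 10: ['south', 'new'] (min_width=9, slack=3)

Answer: |bus    brown|
|from        |
|architect   |
|yellow glass|
|fruit       |
|picture     |
|capture  old|
|bee      top|
|night    box|
|south new   |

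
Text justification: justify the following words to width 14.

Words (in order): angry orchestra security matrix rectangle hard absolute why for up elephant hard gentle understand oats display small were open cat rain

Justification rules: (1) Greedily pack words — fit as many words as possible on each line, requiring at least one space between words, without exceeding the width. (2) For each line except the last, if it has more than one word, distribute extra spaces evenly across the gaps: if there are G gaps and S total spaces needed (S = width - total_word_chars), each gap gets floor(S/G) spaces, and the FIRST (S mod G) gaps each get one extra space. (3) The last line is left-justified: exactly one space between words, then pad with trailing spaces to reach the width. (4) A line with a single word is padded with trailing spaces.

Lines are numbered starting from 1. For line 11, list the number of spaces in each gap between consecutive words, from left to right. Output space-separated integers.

Answer: 3

Derivation:
Line 1: ['angry'] (min_width=5, slack=9)
Line 2: ['orchestra'] (min_width=9, slack=5)
Line 3: ['security'] (min_width=8, slack=6)
Line 4: ['matrix'] (min_width=6, slack=8)
Line 5: ['rectangle', 'hard'] (min_width=14, slack=0)
Line 6: ['absolute', 'why'] (min_width=12, slack=2)
Line 7: ['for', 'up'] (min_width=6, slack=8)
Line 8: ['elephant', 'hard'] (min_width=13, slack=1)
Line 9: ['gentle'] (min_width=6, slack=8)
Line 10: ['understand'] (min_width=10, slack=4)
Line 11: ['oats', 'display'] (min_width=12, slack=2)
Line 12: ['small', 'were'] (min_width=10, slack=4)
Line 13: ['open', 'cat', 'rain'] (min_width=13, slack=1)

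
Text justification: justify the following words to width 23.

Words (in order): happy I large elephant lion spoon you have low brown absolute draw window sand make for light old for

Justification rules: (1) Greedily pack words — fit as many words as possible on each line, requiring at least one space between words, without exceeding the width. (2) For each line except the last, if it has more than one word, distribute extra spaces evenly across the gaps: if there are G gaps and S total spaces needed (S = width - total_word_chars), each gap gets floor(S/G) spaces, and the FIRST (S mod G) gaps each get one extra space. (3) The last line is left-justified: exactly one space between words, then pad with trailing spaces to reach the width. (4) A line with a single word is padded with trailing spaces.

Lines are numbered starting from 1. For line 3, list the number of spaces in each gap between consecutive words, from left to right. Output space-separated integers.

Answer: 3 3

Derivation:
Line 1: ['happy', 'I', 'large', 'elephant'] (min_width=22, slack=1)
Line 2: ['lion', 'spoon', 'you', 'have', 'low'] (min_width=23, slack=0)
Line 3: ['brown', 'absolute', 'draw'] (min_width=19, slack=4)
Line 4: ['window', 'sand', 'make', 'for'] (min_width=20, slack=3)
Line 5: ['light', 'old', 'for'] (min_width=13, slack=10)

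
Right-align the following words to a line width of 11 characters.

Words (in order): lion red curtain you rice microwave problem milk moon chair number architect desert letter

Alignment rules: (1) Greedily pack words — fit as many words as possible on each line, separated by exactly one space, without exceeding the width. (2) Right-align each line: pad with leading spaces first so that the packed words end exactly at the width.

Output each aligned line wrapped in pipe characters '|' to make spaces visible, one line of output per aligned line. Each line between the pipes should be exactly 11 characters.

Line 1: ['lion', 'red'] (min_width=8, slack=3)
Line 2: ['curtain', 'you'] (min_width=11, slack=0)
Line 3: ['rice'] (min_width=4, slack=7)
Line 4: ['microwave'] (min_width=9, slack=2)
Line 5: ['problem'] (min_width=7, slack=4)
Line 6: ['milk', 'moon'] (min_width=9, slack=2)
Line 7: ['chair'] (min_width=5, slack=6)
Line 8: ['number'] (min_width=6, slack=5)
Line 9: ['architect'] (min_width=9, slack=2)
Line 10: ['desert'] (min_width=6, slack=5)
Line 11: ['letter'] (min_width=6, slack=5)

Answer: |   lion red|
|curtain you|
|       rice|
|  microwave|
|    problem|
|  milk moon|
|      chair|
|     number|
|  architect|
|     desert|
|     letter|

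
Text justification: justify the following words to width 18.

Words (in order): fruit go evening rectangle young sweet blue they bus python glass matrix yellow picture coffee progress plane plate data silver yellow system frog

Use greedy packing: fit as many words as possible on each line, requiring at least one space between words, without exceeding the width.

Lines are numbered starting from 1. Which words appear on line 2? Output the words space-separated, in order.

Answer: rectangle young

Derivation:
Line 1: ['fruit', 'go', 'evening'] (min_width=16, slack=2)
Line 2: ['rectangle', 'young'] (min_width=15, slack=3)
Line 3: ['sweet', 'blue', 'they'] (min_width=15, slack=3)
Line 4: ['bus', 'python', 'glass'] (min_width=16, slack=2)
Line 5: ['matrix', 'yellow'] (min_width=13, slack=5)
Line 6: ['picture', 'coffee'] (min_width=14, slack=4)
Line 7: ['progress', 'plane'] (min_width=14, slack=4)
Line 8: ['plate', 'data', 'silver'] (min_width=17, slack=1)
Line 9: ['yellow', 'system', 'frog'] (min_width=18, slack=0)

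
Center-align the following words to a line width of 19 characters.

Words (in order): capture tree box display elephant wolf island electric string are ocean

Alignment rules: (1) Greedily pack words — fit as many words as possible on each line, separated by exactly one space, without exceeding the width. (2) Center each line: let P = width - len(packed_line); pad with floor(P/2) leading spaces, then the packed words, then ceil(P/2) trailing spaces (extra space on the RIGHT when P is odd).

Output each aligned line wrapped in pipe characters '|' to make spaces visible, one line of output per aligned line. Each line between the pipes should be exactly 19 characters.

Answer: | capture tree box  |
| display elephant  |
|    wolf island    |
|electric string are|
|       ocean       |

Derivation:
Line 1: ['capture', 'tree', 'box'] (min_width=16, slack=3)
Line 2: ['display', 'elephant'] (min_width=16, slack=3)
Line 3: ['wolf', 'island'] (min_width=11, slack=8)
Line 4: ['electric', 'string', 'are'] (min_width=19, slack=0)
Line 5: ['ocean'] (min_width=5, slack=14)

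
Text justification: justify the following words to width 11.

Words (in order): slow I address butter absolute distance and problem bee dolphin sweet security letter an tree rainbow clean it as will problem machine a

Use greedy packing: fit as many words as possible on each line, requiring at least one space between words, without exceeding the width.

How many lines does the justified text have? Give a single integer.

Answer: 16

Derivation:
Line 1: ['slow', 'I'] (min_width=6, slack=5)
Line 2: ['address'] (min_width=7, slack=4)
Line 3: ['butter'] (min_width=6, slack=5)
Line 4: ['absolute'] (min_width=8, slack=3)
Line 5: ['distance'] (min_width=8, slack=3)
Line 6: ['and', 'problem'] (min_width=11, slack=0)
Line 7: ['bee', 'dolphin'] (min_width=11, slack=0)
Line 8: ['sweet'] (min_width=5, slack=6)
Line 9: ['security'] (min_width=8, slack=3)
Line 10: ['letter', 'an'] (min_width=9, slack=2)
Line 11: ['tree'] (min_width=4, slack=7)
Line 12: ['rainbow'] (min_width=7, slack=4)
Line 13: ['clean', 'it', 'as'] (min_width=11, slack=0)
Line 14: ['will'] (min_width=4, slack=7)
Line 15: ['problem'] (min_width=7, slack=4)
Line 16: ['machine', 'a'] (min_width=9, slack=2)
Total lines: 16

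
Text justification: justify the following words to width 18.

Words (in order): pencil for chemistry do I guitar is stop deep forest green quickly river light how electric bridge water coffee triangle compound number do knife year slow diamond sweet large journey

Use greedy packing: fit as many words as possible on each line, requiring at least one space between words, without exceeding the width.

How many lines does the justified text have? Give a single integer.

Line 1: ['pencil', 'for'] (min_width=10, slack=8)
Line 2: ['chemistry', 'do', 'I'] (min_width=14, slack=4)
Line 3: ['guitar', 'is', 'stop'] (min_width=14, slack=4)
Line 4: ['deep', 'forest', 'green'] (min_width=17, slack=1)
Line 5: ['quickly', 'river'] (min_width=13, slack=5)
Line 6: ['light', 'how', 'electric'] (min_width=18, slack=0)
Line 7: ['bridge', 'water'] (min_width=12, slack=6)
Line 8: ['coffee', 'triangle'] (min_width=15, slack=3)
Line 9: ['compound', 'number', 'do'] (min_width=18, slack=0)
Line 10: ['knife', 'year', 'slow'] (min_width=15, slack=3)
Line 11: ['diamond', 'sweet'] (min_width=13, slack=5)
Line 12: ['large', 'journey'] (min_width=13, slack=5)
Total lines: 12

Answer: 12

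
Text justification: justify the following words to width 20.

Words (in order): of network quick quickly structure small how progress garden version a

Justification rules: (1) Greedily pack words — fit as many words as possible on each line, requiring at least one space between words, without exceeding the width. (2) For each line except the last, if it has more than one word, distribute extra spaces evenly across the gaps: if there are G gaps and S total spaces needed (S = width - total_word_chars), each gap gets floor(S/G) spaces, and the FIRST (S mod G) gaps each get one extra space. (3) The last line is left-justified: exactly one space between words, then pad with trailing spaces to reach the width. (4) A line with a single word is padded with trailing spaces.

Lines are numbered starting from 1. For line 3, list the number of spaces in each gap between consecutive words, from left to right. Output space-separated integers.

Line 1: ['of', 'network', 'quick'] (min_width=16, slack=4)
Line 2: ['quickly', 'structure'] (min_width=17, slack=3)
Line 3: ['small', 'how', 'progress'] (min_width=18, slack=2)
Line 4: ['garden', 'version', 'a'] (min_width=16, slack=4)

Answer: 2 2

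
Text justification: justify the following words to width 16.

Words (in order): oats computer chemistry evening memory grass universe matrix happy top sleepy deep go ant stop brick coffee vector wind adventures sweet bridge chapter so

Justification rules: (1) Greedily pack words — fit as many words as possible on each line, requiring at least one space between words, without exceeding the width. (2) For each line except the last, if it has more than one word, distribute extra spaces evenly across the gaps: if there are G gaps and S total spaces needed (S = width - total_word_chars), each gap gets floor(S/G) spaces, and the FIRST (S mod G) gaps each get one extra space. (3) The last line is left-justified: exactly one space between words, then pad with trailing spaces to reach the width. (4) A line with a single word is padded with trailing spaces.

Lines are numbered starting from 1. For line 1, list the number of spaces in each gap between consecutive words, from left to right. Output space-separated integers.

Line 1: ['oats', 'computer'] (min_width=13, slack=3)
Line 2: ['chemistry'] (min_width=9, slack=7)
Line 3: ['evening', 'memory'] (min_width=14, slack=2)
Line 4: ['grass', 'universe'] (min_width=14, slack=2)
Line 5: ['matrix', 'happy', 'top'] (min_width=16, slack=0)
Line 6: ['sleepy', 'deep', 'go'] (min_width=14, slack=2)
Line 7: ['ant', 'stop', 'brick'] (min_width=14, slack=2)
Line 8: ['coffee', 'vector'] (min_width=13, slack=3)
Line 9: ['wind', 'adventures'] (min_width=15, slack=1)
Line 10: ['sweet', 'bridge'] (min_width=12, slack=4)
Line 11: ['chapter', 'so'] (min_width=10, slack=6)

Answer: 4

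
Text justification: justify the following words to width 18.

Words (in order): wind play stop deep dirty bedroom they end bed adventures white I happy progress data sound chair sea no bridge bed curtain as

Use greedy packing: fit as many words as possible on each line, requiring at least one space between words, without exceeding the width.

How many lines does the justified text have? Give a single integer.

Line 1: ['wind', 'play', 'stop'] (min_width=14, slack=4)
Line 2: ['deep', 'dirty', 'bedroom'] (min_width=18, slack=0)
Line 3: ['they', 'end', 'bed'] (min_width=12, slack=6)
Line 4: ['adventures', 'white', 'I'] (min_width=18, slack=0)
Line 5: ['happy', 'progress'] (min_width=14, slack=4)
Line 6: ['data', 'sound', 'chair'] (min_width=16, slack=2)
Line 7: ['sea', 'no', 'bridge', 'bed'] (min_width=17, slack=1)
Line 8: ['curtain', 'as'] (min_width=10, slack=8)
Total lines: 8

Answer: 8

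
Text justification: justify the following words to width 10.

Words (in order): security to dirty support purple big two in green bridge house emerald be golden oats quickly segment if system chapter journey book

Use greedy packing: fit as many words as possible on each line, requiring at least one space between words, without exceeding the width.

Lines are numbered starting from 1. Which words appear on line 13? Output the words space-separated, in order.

Answer: segment if

Derivation:
Line 1: ['security'] (min_width=8, slack=2)
Line 2: ['to', 'dirty'] (min_width=8, slack=2)
Line 3: ['support'] (min_width=7, slack=3)
Line 4: ['purple', 'big'] (min_width=10, slack=0)
Line 5: ['two', 'in'] (min_width=6, slack=4)
Line 6: ['green'] (min_width=5, slack=5)
Line 7: ['bridge'] (min_width=6, slack=4)
Line 8: ['house'] (min_width=5, slack=5)
Line 9: ['emerald', 'be'] (min_width=10, slack=0)
Line 10: ['golden'] (min_width=6, slack=4)
Line 11: ['oats'] (min_width=4, slack=6)
Line 12: ['quickly'] (min_width=7, slack=3)
Line 13: ['segment', 'if'] (min_width=10, slack=0)
Line 14: ['system'] (min_width=6, slack=4)
Line 15: ['chapter'] (min_width=7, slack=3)
Line 16: ['journey'] (min_width=7, slack=3)
Line 17: ['book'] (min_width=4, slack=6)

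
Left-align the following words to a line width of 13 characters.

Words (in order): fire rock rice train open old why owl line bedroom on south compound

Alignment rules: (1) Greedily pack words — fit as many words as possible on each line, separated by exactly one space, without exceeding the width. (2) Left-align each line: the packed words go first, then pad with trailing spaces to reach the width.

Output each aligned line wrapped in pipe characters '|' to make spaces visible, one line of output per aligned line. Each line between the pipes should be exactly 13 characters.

Answer: |fire rock    |
|rice train   |
|open old why |
|owl line     |
|bedroom on   |
|south        |
|compound     |

Derivation:
Line 1: ['fire', 'rock'] (min_width=9, slack=4)
Line 2: ['rice', 'train'] (min_width=10, slack=3)
Line 3: ['open', 'old', 'why'] (min_width=12, slack=1)
Line 4: ['owl', 'line'] (min_width=8, slack=5)
Line 5: ['bedroom', 'on'] (min_width=10, slack=3)
Line 6: ['south'] (min_width=5, slack=8)
Line 7: ['compound'] (min_width=8, slack=5)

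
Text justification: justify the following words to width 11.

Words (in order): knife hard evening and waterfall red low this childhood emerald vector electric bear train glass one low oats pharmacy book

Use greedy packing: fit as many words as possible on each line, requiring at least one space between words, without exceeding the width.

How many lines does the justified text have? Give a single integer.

Line 1: ['knife', 'hard'] (min_width=10, slack=1)
Line 2: ['evening', 'and'] (min_width=11, slack=0)
Line 3: ['waterfall'] (min_width=9, slack=2)
Line 4: ['red', 'low'] (min_width=7, slack=4)
Line 5: ['this'] (min_width=4, slack=7)
Line 6: ['childhood'] (min_width=9, slack=2)
Line 7: ['emerald'] (min_width=7, slack=4)
Line 8: ['vector'] (min_width=6, slack=5)
Line 9: ['electric'] (min_width=8, slack=3)
Line 10: ['bear', 'train'] (min_width=10, slack=1)
Line 11: ['glass', 'one'] (min_width=9, slack=2)
Line 12: ['low', 'oats'] (min_width=8, slack=3)
Line 13: ['pharmacy'] (min_width=8, slack=3)
Line 14: ['book'] (min_width=4, slack=7)
Total lines: 14

Answer: 14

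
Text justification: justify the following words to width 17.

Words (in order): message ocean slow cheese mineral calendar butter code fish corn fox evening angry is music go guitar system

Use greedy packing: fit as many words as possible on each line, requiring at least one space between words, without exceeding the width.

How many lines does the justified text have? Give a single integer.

Answer: 7

Derivation:
Line 1: ['message', 'ocean'] (min_width=13, slack=4)
Line 2: ['slow', 'cheese'] (min_width=11, slack=6)
Line 3: ['mineral', 'calendar'] (min_width=16, slack=1)
Line 4: ['butter', 'code', 'fish'] (min_width=16, slack=1)
Line 5: ['corn', 'fox', 'evening'] (min_width=16, slack=1)
Line 6: ['angry', 'is', 'music', 'go'] (min_width=17, slack=0)
Line 7: ['guitar', 'system'] (min_width=13, slack=4)
Total lines: 7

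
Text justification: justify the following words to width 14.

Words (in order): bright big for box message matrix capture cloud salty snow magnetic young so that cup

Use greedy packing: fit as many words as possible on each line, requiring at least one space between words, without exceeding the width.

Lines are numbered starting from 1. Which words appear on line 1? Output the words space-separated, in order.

Line 1: ['bright', 'big', 'for'] (min_width=14, slack=0)
Line 2: ['box', 'message'] (min_width=11, slack=3)
Line 3: ['matrix', 'capture'] (min_width=14, slack=0)
Line 4: ['cloud', 'salty'] (min_width=11, slack=3)
Line 5: ['snow', 'magnetic'] (min_width=13, slack=1)
Line 6: ['young', 'so', 'that'] (min_width=13, slack=1)
Line 7: ['cup'] (min_width=3, slack=11)

Answer: bright big for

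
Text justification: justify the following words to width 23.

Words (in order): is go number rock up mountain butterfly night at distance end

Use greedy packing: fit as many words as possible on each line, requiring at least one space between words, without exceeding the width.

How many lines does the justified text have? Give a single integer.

Answer: 3

Derivation:
Line 1: ['is', 'go', 'number', 'rock', 'up'] (min_width=20, slack=3)
Line 2: ['mountain', 'butterfly'] (min_width=18, slack=5)
Line 3: ['night', 'at', 'distance', 'end'] (min_width=21, slack=2)
Total lines: 3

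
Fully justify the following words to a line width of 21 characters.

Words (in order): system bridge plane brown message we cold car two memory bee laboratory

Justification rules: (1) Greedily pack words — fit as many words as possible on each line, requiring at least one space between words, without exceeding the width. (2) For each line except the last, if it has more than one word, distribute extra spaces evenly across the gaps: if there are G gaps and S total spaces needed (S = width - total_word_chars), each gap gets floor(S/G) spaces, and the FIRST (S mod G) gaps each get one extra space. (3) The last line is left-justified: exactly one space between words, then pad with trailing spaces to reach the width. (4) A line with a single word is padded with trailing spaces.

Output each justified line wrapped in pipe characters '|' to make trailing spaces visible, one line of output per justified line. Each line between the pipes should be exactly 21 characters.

Line 1: ['system', 'bridge', 'plane'] (min_width=19, slack=2)
Line 2: ['brown', 'message', 'we', 'cold'] (min_width=21, slack=0)
Line 3: ['car', 'two', 'memory', 'bee'] (min_width=18, slack=3)
Line 4: ['laboratory'] (min_width=10, slack=11)

Answer: |system  bridge  plane|
|brown message we cold|
|car  two  memory  bee|
|laboratory           |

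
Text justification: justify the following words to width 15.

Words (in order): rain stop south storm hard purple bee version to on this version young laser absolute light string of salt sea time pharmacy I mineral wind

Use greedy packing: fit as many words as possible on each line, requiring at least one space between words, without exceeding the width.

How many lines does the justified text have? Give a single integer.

Answer: 11

Derivation:
Line 1: ['rain', 'stop', 'south'] (min_width=15, slack=0)
Line 2: ['storm', 'hard'] (min_width=10, slack=5)
Line 3: ['purple', 'bee'] (min_width=10, slack=5)
Line 4: ['version', 'to', 'on'] (min_width=13, slack=2)
Line 5: ['this', 'version'] (min_width=12, slack=3)
Line 6: ['young', 'laser'] (min_width=11, slack=4)
Line 7: ['absolute', 'light'] (min_width=14, slack=1)
Line 8: ['string', 'of', 'salt'] (min_width=14, slack=1)
Line 9: ['sea', 'time'] (min_width=8, slack=7)
Line 10: ['pharmacy', 'I'] (min_width=10, slack=5)
Line 11: ['mineral', 'wind'] (min_width=12, slack=3)
Total lines: 11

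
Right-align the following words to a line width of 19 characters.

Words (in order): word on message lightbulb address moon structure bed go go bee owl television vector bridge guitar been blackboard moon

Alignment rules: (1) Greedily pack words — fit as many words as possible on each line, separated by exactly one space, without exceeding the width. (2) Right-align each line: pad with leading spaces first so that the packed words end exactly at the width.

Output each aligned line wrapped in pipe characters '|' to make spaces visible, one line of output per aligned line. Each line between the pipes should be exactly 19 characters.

Line 1: ['word', 'on', 'message'] (min_width=15, slack=4)
Line 2: ['lightbulb', 'address'] (min_width=17, slack=2)
Line 3: ['moon', 'structure', 'bed'] (min_width=18, slack=1)
Line 4: ['go', 'go', 'bee', 'owl'] (min_width=13, slack=6)
Line 5: ['television', 'vector'] (min_width=17, slack=2)
Line 6: ['bridge', 'guitar', 'been'] (min_width=18, slack=1)
Line 7: ['blackboard', 'moon'] (min_width=15, slack=4)

Answer: |    word on message|
|  lightbulb address|
| moon structure bed|
|      go go bee owl|
|  television vector|
| bridge guitar been|
|    blackboard moon|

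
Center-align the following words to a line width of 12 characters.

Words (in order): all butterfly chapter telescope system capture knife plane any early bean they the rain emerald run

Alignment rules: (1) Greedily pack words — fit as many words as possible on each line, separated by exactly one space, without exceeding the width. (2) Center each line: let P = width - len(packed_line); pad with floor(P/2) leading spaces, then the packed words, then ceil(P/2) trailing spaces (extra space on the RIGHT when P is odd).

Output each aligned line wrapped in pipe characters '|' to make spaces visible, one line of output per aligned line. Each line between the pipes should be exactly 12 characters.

Line 1: ['all'] (min_width=3, slack=9)
Line 2: ['butterfly'] (min_width=9, slack=3)
Line 3: ['chapter'] (min_width=7, slack=5)
Line 4: ['telescope'] (min_width=9, slack=3)
Line 5: ['system'] (min_width=6, slack=6)
Line 6: ['capture'] (min_width=7, slack=5)
Line 7: ['knife', 'plane'] (min_width=11, slack=1)
Line 8: ['any', 'early'] (min_width=9, slack=3)
Line 9: ['bean', 'they'] (min_width=9, slack=3)
Line 10: ['the', 'rain'] (min_width=8, slack=4)
Line 11: ['emerald', 'run'] (min_width=11, slack=1)

Answer: |    all     |
| butterfly  |
|  chapter   |
| telescope  |
|   system   |
|  capture   |
|knife plane |
| any early  |
| bean they  |
|  the rain  |
|emerald run |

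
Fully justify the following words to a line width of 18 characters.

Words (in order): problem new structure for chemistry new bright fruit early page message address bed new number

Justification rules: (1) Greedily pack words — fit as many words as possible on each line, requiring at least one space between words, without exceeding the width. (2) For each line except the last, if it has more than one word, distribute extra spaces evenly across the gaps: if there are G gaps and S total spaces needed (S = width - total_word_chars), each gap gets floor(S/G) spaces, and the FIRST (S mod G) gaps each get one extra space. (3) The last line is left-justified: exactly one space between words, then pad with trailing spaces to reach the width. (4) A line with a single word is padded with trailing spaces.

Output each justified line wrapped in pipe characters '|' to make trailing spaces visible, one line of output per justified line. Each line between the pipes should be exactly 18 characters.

Line 1: ['problem', 'new'] (min_width=11, slack=7)
Line 2: ['structure', 'for'] (min_width=13, slack=5)
Line 3: ['chemistry', 'new'] (min_width=13, slack=5)
Line 4: ['bright', 'fruit', 'early'] (min_width=18, slack=0)
Line 5: ['page', 'message'] (min_width=12, slack=6)
Line 6: ['address', 'bed', 'new'] (min_width=15, slack=3)
Line 7: ['number'] (min_width=6, slack=12)

Answer: |problem        new|
|structure      for|
|chemistry      new|
|bright fruit early|
|page       message|
|address   bed  new|
|number            |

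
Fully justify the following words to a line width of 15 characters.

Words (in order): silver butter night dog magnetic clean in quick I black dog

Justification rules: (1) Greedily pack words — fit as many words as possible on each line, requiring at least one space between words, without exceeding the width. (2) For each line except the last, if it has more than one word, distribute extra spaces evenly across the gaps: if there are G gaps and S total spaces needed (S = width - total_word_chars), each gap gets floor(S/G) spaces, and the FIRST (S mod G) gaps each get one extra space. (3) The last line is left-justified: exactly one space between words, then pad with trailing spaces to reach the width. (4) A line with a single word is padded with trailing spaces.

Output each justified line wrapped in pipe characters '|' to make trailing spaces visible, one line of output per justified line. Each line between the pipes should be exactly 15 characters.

Line 1: ['silver', 'butter'] (min_width=13, slack=2)
Line 2: ['night', 'dog'] (min_width=9, slack=6)
Line 3: ['magnetic', 'clean'] (min_width=14, slack=1)
Line 4: ['in', 'quick', 'I'] (min_width=10, slack=5)
Line 5: ['black', 'dog'] (min_width=9, slack=6)

Answer: |silver   butter|
|night       dog|
|magnetic  clean|
|in    quick   I|
|black dog      |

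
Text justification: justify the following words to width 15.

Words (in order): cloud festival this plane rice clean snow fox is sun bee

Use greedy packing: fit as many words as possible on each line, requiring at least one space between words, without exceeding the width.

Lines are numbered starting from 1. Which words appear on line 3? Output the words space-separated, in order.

Line 1: ['cloud', 'festival'] (min_width=14, slack=1)
Line 2: ['this', 'plane', 'rice'] (min_width=15, slack=0)
Line 3: ['clean', 'snow', 'fox'] (min_width=14, slack=1)
Line 4: ['is', 'sun', 'bee'] (min_width=10, slack=5)

Answer: clean snow fox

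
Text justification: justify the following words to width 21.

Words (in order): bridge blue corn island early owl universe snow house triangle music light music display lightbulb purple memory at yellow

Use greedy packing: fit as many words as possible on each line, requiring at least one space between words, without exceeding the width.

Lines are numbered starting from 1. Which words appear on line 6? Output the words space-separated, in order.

Answer: lightbulb purple

Derivation:
Line 1: ['bridge', 'blue', 'corn'] (min_width=16, slack=5)
Line 2: ['island', 'early', 'owl'] (min_width=16, slack=5)
Line 3: ['universe', 'snow', 'house'] (min_width=19, slack=2)
Line 4: ['triangle', 'music', 'light'] (min_width=20, slack=1)
Line 5: ['music', 'display'] (min_width=13, slack=8)
Line 6: ['lightbulb', 'purple'] (min_width=16, slack=5)
Line 7: ['memory', 'at', 'yellow'] (min_width=16, slack=5)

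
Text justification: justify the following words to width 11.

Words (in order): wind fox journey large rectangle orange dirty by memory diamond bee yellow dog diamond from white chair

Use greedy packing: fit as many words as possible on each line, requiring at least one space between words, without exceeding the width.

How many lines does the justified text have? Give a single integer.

Line 1: ['wind', 'fox'] (min_width=8, slack=3)
Line 2: ['journey'] (min_width=7, slack=4)
Line 3: ['large'] (min_width=5, slack=6)
Line 4: ['rectangle'] (min_width=9, slack=2)
Line 5: ['orange'] (min_width=6, slack=5)
Line 6: ['dirty', 'by'] (min_width=8, slack=3)
Line 7: ['memory'] (min_width=6, slack=5)
Line 8: ['diamond', 'bee'] (min_width=11, slack=0)
Line 9: ['yellow', 'dog'] (min_width=10, slack=1)
Line 10: ['diamond'] (min_width=7, slack=4)
Line 11: ['from', 'white'] (min_width=10, slack=1)
Line 12: ['chair'] (min_width=5, slack=6)
Total lines: 12

Answer: 12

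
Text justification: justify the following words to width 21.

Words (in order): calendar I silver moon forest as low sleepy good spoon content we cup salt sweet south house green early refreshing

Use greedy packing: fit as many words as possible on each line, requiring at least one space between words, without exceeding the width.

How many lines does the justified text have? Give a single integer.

Line 1: ['calendar', 'I', 'silver'] (min_width=17, slack=4)
Line 2: ['moon', 'forest', 'as', 'low'] (min_width=18, slack=3)
Line 3: ['sleepy', 'good', 'spoon'] (min_width=17, slack=4)
Line 4: ['content', 'we', 'cup', 'salt'] (min_width=19, slack=2)
Line 5: ['sweet', 'south', 'house'] (min_width=17, slack=4)
Line 6: ['green', 'early'] (min_width=11, slack=10)
Line 7: ['refreshing'] (min_width=10, slack=11)
Total lines: 7

Answer: 7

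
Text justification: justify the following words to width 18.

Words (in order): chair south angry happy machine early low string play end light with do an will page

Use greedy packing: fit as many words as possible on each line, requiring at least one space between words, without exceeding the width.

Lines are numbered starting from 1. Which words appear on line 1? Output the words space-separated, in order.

Answer: chair south angry

Derivation:
Line 1: ['chair', 'south', 'angry'] (min_width=17, slack=1)
Line 2: ['happy', 'machine'] (min_width=13, slack=5)
Line 3: ['early', 'low', 'string'] (min_width=16, slack=2)
Line 4: ['play', 'end', 'light'] (min_width=14, slack=4)
Line 5: ['with', 'do', 'an', 'will'] (min_width=15, slack=3)
Line 6: ['page'] (min_width=4, slack=14)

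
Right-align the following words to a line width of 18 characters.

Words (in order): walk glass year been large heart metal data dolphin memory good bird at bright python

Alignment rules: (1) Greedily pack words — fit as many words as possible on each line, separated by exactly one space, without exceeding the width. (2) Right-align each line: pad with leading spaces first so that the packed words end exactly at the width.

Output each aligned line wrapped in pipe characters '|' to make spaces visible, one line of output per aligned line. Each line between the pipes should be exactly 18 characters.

Answer: |   walk glass year|
|  been large heart|
|metal data dolphin|
|  memory good bird|
|  at bright python|

Derivation:
Line 1: ['walk', 'glass', 'year'] (min_width=15, slack=3)
Line 2: ['been', 'large', 'heart'] (min_width=16, slack=2)
Line 3: ['metal', 'data', 'dolphin'] (min_width=18, slack=0)
Line 4: ['memory', 'good', 'bird'] (min_width=16, slack=2)
Line 5: ['at', 'bright', 'python'] (min_width=16, slack=2)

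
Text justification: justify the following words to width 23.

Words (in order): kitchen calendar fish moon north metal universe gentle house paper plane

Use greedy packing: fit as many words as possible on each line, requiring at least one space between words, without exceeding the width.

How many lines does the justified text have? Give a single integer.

Answer: 4

Derivation:
Line 1: ['kitchen', 'calendar', 'fish'] (min_width=21, slack=2)
Line 2: ['moon', 'north', 'metal'] (min_width=16, slack=7)
Line 3: ['universe', 'gentle', 'house'] (min_width=21, slack=2)
Line 4: ['paper', 'plane'] (min_width=11, slack=12)
Total lines: 4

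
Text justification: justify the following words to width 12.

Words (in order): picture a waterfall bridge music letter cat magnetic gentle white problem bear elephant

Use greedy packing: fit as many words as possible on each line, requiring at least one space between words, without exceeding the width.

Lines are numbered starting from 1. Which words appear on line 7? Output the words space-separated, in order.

Answer: problem bear

Derivation:
Line 1: ['picture', 'a'] (min_width=9, slack=3)
Line 2: ['waterfall'] (min_width=9, slack=3)
Line 3: ['bridge', 'music'] (min_width=12, slack=0)
Line 4: ['letter', 'cat'] (min_width=10, slack=2)
Line 5: ['magnetic'] (min_width=8, slack=4)
Line 6: ['gentle', 'white'] (min_width=12, slack=0)
Line 7: ['problem', 'bear'] (min_width=12, slack=0)
Line 8: ['elephant'] (min_width=8, slack=4)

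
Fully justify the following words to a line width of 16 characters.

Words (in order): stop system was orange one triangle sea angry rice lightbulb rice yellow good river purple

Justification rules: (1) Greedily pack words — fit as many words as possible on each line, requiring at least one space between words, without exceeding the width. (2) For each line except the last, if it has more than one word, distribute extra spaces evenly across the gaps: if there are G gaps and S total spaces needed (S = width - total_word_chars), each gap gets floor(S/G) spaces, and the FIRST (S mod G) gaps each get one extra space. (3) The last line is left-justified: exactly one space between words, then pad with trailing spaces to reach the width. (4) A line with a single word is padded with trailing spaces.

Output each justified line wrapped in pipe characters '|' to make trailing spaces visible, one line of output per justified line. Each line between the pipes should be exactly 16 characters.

Answer: |stop  system was|
|orange       one|
|triangle     sea|
|angry       rice|
|lightbulb   rice|
|yellow      good|
|river purple    |

Derivation:
Line 1: ['stop', 'system', 'was'] (min_width=15, slack=1)
Line 2: ['orange', 'one'] (min_width=10, slack=6)
Line 3: ['triangle', 'sea'] (min_width=12, slack=4)
Line 4: ['angry', 'rice'] (min_width=10, slack=6)
Line 5: ['lightbulb', 'rice'] (min_width=14, slack=2)
Line 6: ['yellow', 'good'] (min_width=11, slack=5)
Line 7: ['river', 'purple'] (min_width=12, slack=4)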